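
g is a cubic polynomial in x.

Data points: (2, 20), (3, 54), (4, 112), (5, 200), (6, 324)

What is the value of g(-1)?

First differences: 34, 58, 88, 124. Second differences: 24, 30, 36. Third differences: 6, 6.
Level-3 differences are constant, so g has degree 3.
Fitting a degree-3 polynomial gives g(x) = x³ + 3x².
Then g(-1) = 2.

2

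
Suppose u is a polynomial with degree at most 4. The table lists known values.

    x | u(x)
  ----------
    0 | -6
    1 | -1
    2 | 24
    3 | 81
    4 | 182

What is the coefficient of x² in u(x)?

First differences: 5, 25, 57, 101. Second differences: 20, 32, 44. Third differences: 12, 12.
Level-3 differences are constant, so u has degree 3.
Fitting a degree-3 polynomial gives u(x) = 2x³ + 4x² - x - 6.
The coefficient of x² is 4.

4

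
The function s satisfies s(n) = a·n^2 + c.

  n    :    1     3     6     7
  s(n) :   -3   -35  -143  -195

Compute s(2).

From s(1) = -3 and s(3) = -35: 1a + c = -3 and 9a + c = -35.
Subtracting: 8a = -32, so a = -4; then c = -3 − (-4)·1 = 1.
So s(n) = -4n² + 1, and s(2) = -15.

-15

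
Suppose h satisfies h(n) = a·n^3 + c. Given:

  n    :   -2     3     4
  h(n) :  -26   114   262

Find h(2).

38

From h(-2) = -26 and h(3) = 114: -8a + c = -26 and 27a + c = 114.
Subtracting: 35a = 140, so a = 4; then c = -26 − 4·(-8) = 6.
So h(n) = 4n³ + 6, and h(2) = 38.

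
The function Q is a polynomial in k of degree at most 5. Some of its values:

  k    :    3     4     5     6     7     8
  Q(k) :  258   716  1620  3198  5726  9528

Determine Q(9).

Write Q(k) = ak^5 + bk^4 + ck³ + dk² + ek + p; the 6 given values yield a linear system in the 6 coefficients.
Solving, the leading coefficient vanishes, and Q(k) = 2k^4 + 2k³ + 5k² - k.
Then Q(9) = 14976.

14976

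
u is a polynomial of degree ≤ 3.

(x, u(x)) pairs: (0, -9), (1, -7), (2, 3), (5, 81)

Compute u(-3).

Write u(x) = ax³ + bx² + cx + d; the 4 given values yield a linear system in the 4 coefficients.
Solving, the leading coefficient vanishes, and u(x) = 4x² - 2x - 9.
Then u(-3) = 33.

33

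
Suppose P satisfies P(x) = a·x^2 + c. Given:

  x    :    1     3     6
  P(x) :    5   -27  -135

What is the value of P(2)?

From P(1) = 5 and P(3) = -27: 1a + c = 5 and 9a + c = -27.
Subtracting: 8a = -32, so a = -4; then c = 5 − (-4)·1 = 9.
So P(x) = -4x² + 9, and P(2) = -7.

-7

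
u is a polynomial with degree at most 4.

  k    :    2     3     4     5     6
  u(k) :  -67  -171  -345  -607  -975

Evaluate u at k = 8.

-2101

First differences: -104, -174, -262, -368. Second differences: -70, -88, -106. Third differences: -18, -18.
Level-3 differences are constant, so u has degree 3.
Fitting a degree-3 polynomial gives u(k) = -3k³ - 8k² - 7k + 3.
Then u(8) = -2101.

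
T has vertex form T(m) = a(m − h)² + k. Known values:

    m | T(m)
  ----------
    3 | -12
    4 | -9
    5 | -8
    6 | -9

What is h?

First differences 3, 1, -1; second difference -2 = 2a, so a = -1.
Expanding, the m-coefficient is −2ah = 2h; matching it to the data gives h = 5, and then k = -8.
So T(m) = -1(m − 5)² − 8.
Hence h = 5.

5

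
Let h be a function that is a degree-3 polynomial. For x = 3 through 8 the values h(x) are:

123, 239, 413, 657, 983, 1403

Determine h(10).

Write h(x) = ax³ + bx² + cx + d; the 6 given values yield a linear system in the 4 coefficients.
Solving, h(x) = 2x³ + 5x² + 7x + 3.
Then h(10) = 2573.

2573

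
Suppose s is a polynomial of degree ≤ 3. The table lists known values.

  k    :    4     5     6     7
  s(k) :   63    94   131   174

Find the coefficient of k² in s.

First differences: 31, 37, 43. Second differences: 6, 6.
Level-2 differences are constant, so s has degree 2.
Fitting a degree-2 polynomial gives s(k) = 3k² + 4k - 1.
The coefficient of k² is 3.

3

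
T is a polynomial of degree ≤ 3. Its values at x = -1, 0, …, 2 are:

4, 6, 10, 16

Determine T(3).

Write T(x) = ax³ + bx² + cx + d; the 4 given values yield a linear system in the 4 coefficients.
Solving, the leading coefficient vanishes, and T(x) = x² + 3x + 6.
Then T(3) = 24.

24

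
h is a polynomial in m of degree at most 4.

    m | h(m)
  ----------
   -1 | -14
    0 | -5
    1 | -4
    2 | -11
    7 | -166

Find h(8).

-221

Write h(m) = am^4 + bm³ + cm² + dm + e; the 5 given values yield a linear system in the 5 coefficients.
Solving, the top 2 coefficients vanish, and h(m) = -4m² + 5m - 5.
Then h(8) = -221.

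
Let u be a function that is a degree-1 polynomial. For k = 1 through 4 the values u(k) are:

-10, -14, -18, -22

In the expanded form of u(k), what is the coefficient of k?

-4

First differences: -4, -4, -4.
Level-1 differences are constant, so u has degree 1.
Fitting a degree-1 polynomial gives u(k) = -4k - 6.
The coefficient of k is -4.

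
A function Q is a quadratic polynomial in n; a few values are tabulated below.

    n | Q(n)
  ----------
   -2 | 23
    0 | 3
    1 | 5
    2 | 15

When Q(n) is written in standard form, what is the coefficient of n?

Write Q(n) = an² + bn + c; the 4 given values yield a linear system in the 3 coefficients.
Solving, Q(n) = 4n² - 2n + 3.
The coefficient of n is -2.

-2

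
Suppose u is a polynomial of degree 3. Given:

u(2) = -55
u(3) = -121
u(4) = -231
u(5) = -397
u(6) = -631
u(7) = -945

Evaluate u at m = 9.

-1861

First differences: -66, -110, -166, -234, -314. Second differences: -44, -56, -68, -80. Third differences: -12, -12, -12.
Level-3 differences are constant, so u has degree 3.
Fitting a degree-3 polynomial gives u(m) = -2m³ - 4m² - 8m - 7.
Then u(9) = -1861.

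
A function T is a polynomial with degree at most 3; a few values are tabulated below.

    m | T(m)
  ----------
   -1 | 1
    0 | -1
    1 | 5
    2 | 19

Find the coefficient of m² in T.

First differences: -2, 6, 14. Second differences: 8, 8.
Level-2 differences are constant, so T has degree 2.
Fitting a degree-2 polynomial gives T(m) = 4m² + 2m - 1.
The coefficient of m² is 4.

4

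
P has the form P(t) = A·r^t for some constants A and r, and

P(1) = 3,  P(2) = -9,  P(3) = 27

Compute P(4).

Consecutive ratio: -9/3 = -3, and 27/(-9) = -3, so r = -3.
Then A·(-3)^1 = 3 gives A = -1, and P(t) = -1·(-3)^t.
P(4) = -1·(-3)^4 = -81.

-81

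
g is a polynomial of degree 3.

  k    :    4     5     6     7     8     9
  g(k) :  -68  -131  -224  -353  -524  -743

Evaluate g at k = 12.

-1748

First differences: -63, -93, -129, -171, -219. Second differences: -30, -36, -42, -48. Third differences: -6, -6, -6.
Level-3 differences are constant, so g has degree 3.
Fitting a degree-3 polynomial gives g(k) = -k³ - 2k + 4.
Then g(12) = -1748.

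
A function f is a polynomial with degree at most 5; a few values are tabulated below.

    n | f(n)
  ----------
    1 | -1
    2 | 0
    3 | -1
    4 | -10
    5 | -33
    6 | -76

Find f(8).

First differences: 1, -1, -9, -23, -43. Second differences: -2, -8, -14, -20. Third differences: -6, -6, -6.
Level-3 differences are constant, so f has degree 3.
Fitting a degree-3 polynomial gives f(n) = -n³ + 5n² - 7n + 2.
Then f(8) = -246.

-246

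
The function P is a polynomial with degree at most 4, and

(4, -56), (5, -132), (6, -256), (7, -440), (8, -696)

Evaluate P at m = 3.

Write P(m) = am^4 + bm³ + cm² + dm + e; the 5 given values yield a linear system in the 5 coefficients.
Solving, the leading coefficient vanishes, and P(m) = -2m³ + 6m² - 8m + 8.
Then P(3) = -16.

-16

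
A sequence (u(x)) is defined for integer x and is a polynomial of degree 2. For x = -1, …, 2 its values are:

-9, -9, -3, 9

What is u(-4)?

27

Write u(x) = ax² + bx + c; the 4 given values yield a linear system in the 3 coefficients.
Solving, u(x) = 3x² + 3x - 9.
Then u(-4) = 27.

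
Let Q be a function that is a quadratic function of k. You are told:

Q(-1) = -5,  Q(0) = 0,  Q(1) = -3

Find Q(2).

Write Q(k) = ak² + bk + c; the 3 given values yield a linear system in the 3 coefficients.
Solving, Q(k) = -4k² + k.
Then Q(2) = -14.

-14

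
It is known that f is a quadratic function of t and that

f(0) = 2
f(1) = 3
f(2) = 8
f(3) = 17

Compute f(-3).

First differences: 1, 5, 9. Second differences: 4, 4.
Level-2 differences are constant, so f has degree 2.
Fitting a degree-2 polynomial gives f(t) = 2t² - t + 2.
Then f(-3) = 23.

23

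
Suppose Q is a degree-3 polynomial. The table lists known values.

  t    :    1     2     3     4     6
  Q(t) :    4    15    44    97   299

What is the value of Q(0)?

5

Write Q(t) = at³ + bt² + ct + d; the 5 given values yield a linear system in the 4 coefficients.
Solving, Q(t) = t³ + 3t² - 5t + 5.
Then Q(0) = 5.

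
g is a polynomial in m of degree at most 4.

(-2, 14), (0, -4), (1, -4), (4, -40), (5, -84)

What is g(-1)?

Write g(m) = am^4 + bm³ + cm² + dm + e; the 5 given values yield a linear system in the 5 coefficients.
Solving, the leading coefficient vanishes, and g(m) = -m³ + 2m² - m - 4.
Then g(-1) = 0.

0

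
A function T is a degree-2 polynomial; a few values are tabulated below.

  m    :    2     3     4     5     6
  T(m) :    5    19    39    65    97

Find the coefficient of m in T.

-1

First differences: 14, 20, 26, 32. Second differences: 6, 6, 6.
Level-2 differences are constant, so T has degree 2.
Fitting a degree-2 polynomial gives T(m) = 3m² - m - 5.
The coefficient of m is -1.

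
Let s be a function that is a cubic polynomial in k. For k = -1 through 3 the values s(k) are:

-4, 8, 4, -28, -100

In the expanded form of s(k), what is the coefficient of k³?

-2

First differences: 12, -4, -32, -72. Second differences: -16, -28, -40. Third differences: -12, -12.
Level-3 differences are constant, so s has degree 3.
Fitting a degree-3 polynomial gives s(k) = -2k³ - 8k² + 6k + 8.
The coefficient of k³ is -2.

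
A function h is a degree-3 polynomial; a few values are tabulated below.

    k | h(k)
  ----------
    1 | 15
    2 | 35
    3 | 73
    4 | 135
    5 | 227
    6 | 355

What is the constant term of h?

Write h(k) = ak³ + bk² + ck + d; the 6 given values yield a linear system in the 4 coefficients.
Solving, h(k) = k³ + 3k² + 4k + 7.
The constant term is h(0) = 7.

7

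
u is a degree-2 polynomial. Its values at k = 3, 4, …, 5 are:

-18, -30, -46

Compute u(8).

-118

Write u(k) = ak² + bk + c; the 3 given values yield a linear system in the 3 coefficients.
Solving, u(k) = -2k² + 2k - 6.
Then u(8) = -118.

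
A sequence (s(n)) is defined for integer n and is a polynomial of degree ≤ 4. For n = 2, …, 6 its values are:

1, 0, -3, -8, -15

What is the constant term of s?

Write s(n) = an^4 + bn³ + cn² + dn + e; the 5 given values yield a linear system in the 5 coefficients.
Solving, the top 2 coefficients vanish, and s(n) = -n² + 4n - 3.
The constant term is s(0) = -3.

-3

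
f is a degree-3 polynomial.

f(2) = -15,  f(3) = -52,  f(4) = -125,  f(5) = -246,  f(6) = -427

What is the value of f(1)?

First differences: -37, -73, -121, -181. Second differences: -36, -48, -60. Third differences: -12, -12.
Level-3 differences are constant, so f has degree 3.
Fitting a degree-3 polynomial gives f(n) = -2n³ + n - 1.
Then f(1) = -2.

-2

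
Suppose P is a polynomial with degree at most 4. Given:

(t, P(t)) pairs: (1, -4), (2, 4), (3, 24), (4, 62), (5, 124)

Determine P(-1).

First differences: 8, 20, 38, 62. Second differences: 12, 18, 24. Third differences: 6, 6.
Level-3 differences are constant, so P has degree 3.
Fitting a degree-3 polynomial gives P(t) = t³ + t - 6.
Then P(-1) = -8.

-8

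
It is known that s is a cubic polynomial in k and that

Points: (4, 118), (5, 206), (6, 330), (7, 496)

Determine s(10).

1306

Write s(k) = ak³ + bk² + ck + d; the 4 given values yield a linear system in the 4 coefficients.
Solving, s(k) = k³ + 3k² + 6.
Then s(10) = 1306.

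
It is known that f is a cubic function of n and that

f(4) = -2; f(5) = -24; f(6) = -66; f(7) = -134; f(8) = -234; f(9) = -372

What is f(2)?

First differences: -22, -42, -68, -100, -138. Second differences: -20, -26, -32, -38. Third differences: -6, -6, -6.
Level-3 differences are constant, so f has degree 3.
Fitting a degree-3 polynomial gives f(n) = -n³ + 5n² - 6n + 6.
Then f(2) = 6.

6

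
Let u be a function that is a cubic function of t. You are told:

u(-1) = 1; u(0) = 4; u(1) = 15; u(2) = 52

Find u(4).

276

Write u(t) = at³ + bt² + ct + d; the 4 given values yield a linear system in the 4 coefficients.
Solving, u(t) = 3t³ + 4t² + 4t + 4.
Then u(4) = 276.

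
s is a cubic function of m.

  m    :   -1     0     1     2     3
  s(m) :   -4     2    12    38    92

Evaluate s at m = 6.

542

First differences: 6, 10, 26, 54. Second differences: 4, 16, 28. Third differences: 12, 12.
Level-3 differences are constant, so s has degree 3.
Fitting a degree-3 polynomial gives s(m) = 2m³ + 2m² + 6m + 2.
Then s(6) = 542.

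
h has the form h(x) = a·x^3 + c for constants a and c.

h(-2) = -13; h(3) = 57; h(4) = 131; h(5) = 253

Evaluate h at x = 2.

19

From h(-2) = -13 and h(3) = 57: -8a + c = -13 and 27a + c = 57.
Subtracting: 35a = 70, so a = 2; then c = -13 − 2·(-8) = 3.
So h(x) = 2x³ + 3, and h(2) = 19.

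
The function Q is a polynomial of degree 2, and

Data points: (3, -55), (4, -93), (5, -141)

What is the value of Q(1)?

-9

Write Q(n) = an² + bn + c; the 3 given values yield a linear system in the 3 coefficients.
Solving, Q(n) = -5n² - 3n - 1.
Then Q(1) = -9.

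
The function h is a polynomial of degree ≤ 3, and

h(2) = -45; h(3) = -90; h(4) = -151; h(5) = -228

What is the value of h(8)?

Write h(m) = am³ + bm² + cm + d; the 4 given values yield a linear system in the 4 coefficients.
Solving, the leading coefficient vanishes, and h(m) = -8m² - 5m - 3.
Then h(8) = -555.

-555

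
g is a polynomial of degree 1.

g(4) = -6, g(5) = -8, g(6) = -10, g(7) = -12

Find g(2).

-2

First differences: -2, -2, -2.
Level-1 differences are constant, so g has degree 1.
Fitting a degree-1 polynomial gives g(k) = -2k + 2.
Then g(2) = -2.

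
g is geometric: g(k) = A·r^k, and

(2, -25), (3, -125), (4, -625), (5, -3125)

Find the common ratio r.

Consecutive ratio: -125/(-25) = 5, and -625/(-125) = 5, so r = 5.
Then A·5^2 = -25 gives A = -1, and g(k) = -1·5^k.

5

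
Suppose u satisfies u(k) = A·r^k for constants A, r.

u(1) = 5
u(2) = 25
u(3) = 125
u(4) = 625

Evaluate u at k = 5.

Consecutive ratio: 25/5 = 5, and 125/25 = 5, so r = 5.
Then A·5^1 = 5 gives A = 1, and u(k) = 1·5^k.
u(5) = 1·5^5 = 3125.

3125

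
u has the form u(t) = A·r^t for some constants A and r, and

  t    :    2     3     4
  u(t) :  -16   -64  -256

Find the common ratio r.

4

Consecutive ratio: -64/(-16) = 4, and -256/(-64) = 4, so r = 4.
Then A·4^2 = -16 gives A = -1, and u(t) = -1·4^t.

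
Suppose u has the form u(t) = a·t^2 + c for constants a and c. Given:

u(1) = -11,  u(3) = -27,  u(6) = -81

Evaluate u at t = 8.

-137

From u(1) = -11 and u(3) = -27: 1a + c = -11 and 9a + c = -27.
Subtracting: 8a = -16, so a = -2; then c = -11 − (-2)·1 = -9.
So u(t) = -2t² − 9, and u(8) = -137.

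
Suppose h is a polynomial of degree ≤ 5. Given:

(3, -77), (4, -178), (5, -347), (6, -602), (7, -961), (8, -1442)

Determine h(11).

-3797

Write h(x) = ax^5 + bx^4 + cx³ + dx² + ex + p; the 6 given values yield a linear system in the 6 coefficients.
Solving, the top 2 coefficients vanish, and h(x) = -3x³ + 2x² - 4x - 2.
Then h(11) = -3797.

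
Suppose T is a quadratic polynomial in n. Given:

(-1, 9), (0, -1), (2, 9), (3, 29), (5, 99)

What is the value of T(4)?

Write T(n) = an² + bn + c; the 5 given values yield a linear system in the 3 coefficients.
Solving, T(n) = 5n² - 5n - 1.
Then T(4) = 59.

59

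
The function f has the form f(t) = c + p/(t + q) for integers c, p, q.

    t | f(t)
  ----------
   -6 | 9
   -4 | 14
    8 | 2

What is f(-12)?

6

(f(t) − c)(t + q) = p for each data point; the three points give a linear system in c and q, then p follows.
Solving: c = 4, q = 2, p = -20, so f(t) = 4 − 20/(t + 2).
Then f(-12) = 4 − 20/(-10) = 6.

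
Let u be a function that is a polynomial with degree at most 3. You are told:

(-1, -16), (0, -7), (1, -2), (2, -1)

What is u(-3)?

-46

Write u(k) = ak³ + bk² + ck + d; the 4 given values yield a linear system in the 4 coefficients.
Solving, the leading coefficient vanishes, and u(k) = -2k² + 7k - 7.
Then u(-3) = -46.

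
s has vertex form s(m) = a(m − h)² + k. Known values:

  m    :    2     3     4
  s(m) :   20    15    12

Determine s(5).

First differences -5, -3; second difference 2 = 2a, so a = 1.
Expanding, the m-coefficient is −2ah = -2h; matching it to the data gives h = 5, and then k = 11.
So s(m) = 1(m − 5)² + 11.
s(5) = 1·0² + 11 = 11.

11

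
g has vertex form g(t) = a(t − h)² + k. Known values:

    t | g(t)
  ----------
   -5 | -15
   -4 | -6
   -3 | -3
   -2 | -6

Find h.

First differences 9, 3, -3; second difference -6 = 2a, so a = -3.
Expanding, the t-coefficient is −2ah = 6h; matching it to the data gives h = -3, and then k = -3.
So g(t) = -3(t + 3)² − 3.
Hence h = -3.

-3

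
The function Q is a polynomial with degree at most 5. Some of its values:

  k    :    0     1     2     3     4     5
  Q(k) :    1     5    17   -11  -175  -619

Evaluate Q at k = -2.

First differences: 4, 12, -28, -164, -444. Second differences: 8, -40, -136, -280. Third differences: -48, -96, -144. Fourth differences: -48, -48.
Level-4 differences are constant, so Q has degree 4.
Fitting a degree-4 polynomial gives Q(k) = -2k^4 + 4k³ + 6k² - 4k + 1.
Then Q(-2) = -31.

-31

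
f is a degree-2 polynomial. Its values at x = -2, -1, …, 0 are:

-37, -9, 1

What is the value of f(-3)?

-83

Write f(x) = ax² + bx + c; the 3 given values yield a linear system in the 3 coefficients.
Solving, f(x) = -9x² + x + 1.
Then f(-3) = -83.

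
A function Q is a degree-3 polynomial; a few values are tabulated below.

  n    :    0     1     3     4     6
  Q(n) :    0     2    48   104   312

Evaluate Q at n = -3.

6

Write Q(n) = an³ + bn² + cn + d; the 5 given values yield a linear system in the 4 coefficients.
Solving, Q(n) = n³ + 3n² - 2n.
Then Q(-3) = 6.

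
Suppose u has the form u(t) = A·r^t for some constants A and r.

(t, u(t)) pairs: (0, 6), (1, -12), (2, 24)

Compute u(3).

-48

Consecutive ratio: -12/6 = -2, and 24/(-12) = -2, so r = -2.
Then A·(-2)^0 = 6 gives A = 6, and u(t) = 6·(-2)^t.
u(3) = 6·(-2)^3 = -48.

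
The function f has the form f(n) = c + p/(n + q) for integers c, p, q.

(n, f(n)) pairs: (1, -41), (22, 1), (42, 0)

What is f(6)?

9

(f(n) − c)(n + q) = p for each data point; the three points give a linear system in c and q, then p follows.
Solving: c = -1, q = -2, p = 40, so f(n) = -1 + 40/(n − 2).
Then f(6) = -1 + 40/4 = 9.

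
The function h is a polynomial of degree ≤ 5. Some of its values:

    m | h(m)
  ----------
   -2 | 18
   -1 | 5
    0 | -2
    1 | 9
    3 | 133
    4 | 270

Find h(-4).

Write h(m) = am^5 + bm^4 + cm³ + dm² + em + p; the 6 given values yield a linear system in the 6 coefficients.
Solving, the top 2 coefficients vanish, and h(m) = 2m³ + 9m² - 2.
Then h(-4) = 14.

14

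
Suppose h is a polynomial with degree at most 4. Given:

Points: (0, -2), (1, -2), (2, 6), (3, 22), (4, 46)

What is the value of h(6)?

118

First differences: 0, 8, 16, 24. Second differences: 8, 8, 8.
Level-2 differences are constant, so h has degree 2.
Fitting a degree-2 polynomial gives h(k) = 4k² - 4k - 2.
Then h(6) = 118.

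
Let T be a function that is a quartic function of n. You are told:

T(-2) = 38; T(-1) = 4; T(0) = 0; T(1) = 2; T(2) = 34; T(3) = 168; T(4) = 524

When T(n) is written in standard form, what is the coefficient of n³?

First differences: -34, -4, 2, 32, 134, 356. Second differences: 30, 6, 30, 102, 222. Third differences: -24, 24, 72, 120. Fourth differences: 48, 48, 48.
Level-4 differences are constant, so T has degree 4.
Fitting a degree-4 polynomial gives T(n) = 2n^4 + n² - n.
The coefficient of n³ is 0.

0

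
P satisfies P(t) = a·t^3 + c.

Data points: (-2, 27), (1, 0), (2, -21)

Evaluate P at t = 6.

-645

From P(-2) = 27 and P(1) = 0: -8a + c = 27 and 1a + c = 0.
Subtracting: 9a = -27, so a = -3; then c = 27 − (-3)·(-8) = 3.
So P(t) = -3t³ + 3, and P(6) = -645.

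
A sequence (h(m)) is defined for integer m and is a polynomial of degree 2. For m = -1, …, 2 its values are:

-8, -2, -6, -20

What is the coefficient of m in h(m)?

First differences: 6, -4, -14. Second differences: -10, -10.
Level-2 differences are constant, so h has degree 2.
Fitting a degree-2 polynomial gives h(m) = -5m² + m - 2.
The coefficient of m is 1.

1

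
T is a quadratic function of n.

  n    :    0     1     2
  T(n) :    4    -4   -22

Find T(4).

-88

Write T(n) = an² + bn + c; the 3 given values yield a linear system in the 3 coefficients.
Solving, T(n) = -5n² - 3n + 4.
Then T(4) = -88.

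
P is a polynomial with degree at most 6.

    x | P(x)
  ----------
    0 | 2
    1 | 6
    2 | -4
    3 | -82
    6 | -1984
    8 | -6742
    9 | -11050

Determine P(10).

-17148

Write P(x) = ax^6 + bx^5 + cx^4 + dx³ + ex² + px + q; the 7 given values yield a linear system in the 7 coefficients.
Solving, the top 2 coefficients vanish, and P(x) = -2x^4 + 3x³ - 2x² + 5x + 2.
Then P(10) = -17148.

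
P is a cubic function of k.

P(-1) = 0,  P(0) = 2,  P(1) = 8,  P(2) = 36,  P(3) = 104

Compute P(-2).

-16

Write P(k) = ak³ + bk² + ck + d; the 5 given values yield a linear system in the 4 coefficients.
Solving, P(k) = 3k³ + 2k² + k + 2.
Then P(-2) = -16.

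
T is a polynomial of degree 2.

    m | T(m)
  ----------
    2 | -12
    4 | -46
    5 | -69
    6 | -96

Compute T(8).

-162

Write T(m) = am² + bm + c; the 4 given values yield a linear system in the 3 coefficients.
Solving, T(m) = -2m² - 5m + 6.
Then T(8) = -162.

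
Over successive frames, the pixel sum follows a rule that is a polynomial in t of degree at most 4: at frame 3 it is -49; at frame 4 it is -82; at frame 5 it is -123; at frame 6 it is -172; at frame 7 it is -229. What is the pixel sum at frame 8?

-294

Write the value at t as u(t).
First differences: -33, -41, -49, -57. Second differences: -8, -8, -8.
Level-2 differences are constant, so u has degree 2.
Fitting a degree-2 polynomial gives u(t) = -4t² - 5t + 2.
Then u(8) = -294.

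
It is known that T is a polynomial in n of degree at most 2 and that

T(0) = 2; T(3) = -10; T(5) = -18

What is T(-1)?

6

Write T(n) = an² + bn + c; the 3 given values yield a linear system in the 3 coefficients.
Solving, the leading coefficient vanishes, and T(n) = -4n + 2.
Then T(-1) = 6.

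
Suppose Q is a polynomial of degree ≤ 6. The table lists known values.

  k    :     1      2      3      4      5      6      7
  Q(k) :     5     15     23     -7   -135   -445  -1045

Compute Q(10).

First differences: 10, 8, -30, -128, -310, -600. Second differences: -2, -38, -98, -182, -290. Third differences: -36, -60, -84, -108. Fourth differences: -24, -24, -24.
Level-4 differences are constant, so Q has degree 4.
Fitting a degree-4 polynomial gives Q(k) = -k^4 + 4k³ - 3k + 5.
Then Q(10) = -6025.

-6025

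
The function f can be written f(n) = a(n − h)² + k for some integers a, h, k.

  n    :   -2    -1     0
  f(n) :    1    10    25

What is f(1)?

First differences 9, 15; second difference 6 = 2a, so a = 3.
Expanding, the n-coefficient is −2ah = -6h; matching it to the data gives h = -3, and then k = -2.
So f(n) = 3(n + 3)² − 2.
f(1) = 3·4² − 2 = 46.

46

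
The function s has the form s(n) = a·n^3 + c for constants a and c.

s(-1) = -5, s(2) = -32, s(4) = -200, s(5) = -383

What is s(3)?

From s(-1) = -5 and s(2) = -32: -1a + c = -5 and 8a + c = -32.
Subtracting: 9a = -27, so a = -3; then c = -5 − (-3)·(-1) = -8.
So s(n) = -3n³ − 8, and s(3) = -89.

-89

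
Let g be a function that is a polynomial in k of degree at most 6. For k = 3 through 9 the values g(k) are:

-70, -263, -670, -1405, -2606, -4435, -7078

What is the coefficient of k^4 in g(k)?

First differences: -193, -407, -735, -1201, -1829, -2643. Second differences: -214, -328, -466, -628, -814. Third differences: -114, -138, -162, -186. Fourth differences: -24, -24, -24.
Level-4 differences are constant, so g has degree 4.
Fitting a degree-4 polynomial gives g(k) = -k^4 - k³ + 2k² + 5k + 5.
The coefficient of k^4 is -1.

-1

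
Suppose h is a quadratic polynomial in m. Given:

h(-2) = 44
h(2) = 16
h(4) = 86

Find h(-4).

Write h(m) = am² + bm + c; the 3 given values yield a linear system in the 3 coefficients.
Solving, h(m) = 7m² - 7m + 2.
Then h(-4) = 142.

142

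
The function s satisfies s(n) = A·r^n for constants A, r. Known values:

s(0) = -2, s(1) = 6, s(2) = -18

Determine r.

Consecutive ratio: 6/(-2) = -3, and -18/6 = -3, so r = -3.
Then A·(-3)^0 = -2 gives A = -2, and s(n) = -2·(-3)^n.

-3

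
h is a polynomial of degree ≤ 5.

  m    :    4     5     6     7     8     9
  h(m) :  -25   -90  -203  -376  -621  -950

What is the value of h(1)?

2

First differences: -65, -113, -173, -245, -329. Second differences: -48, -60, -72, -84. Third differences: -12, -12, -12.
Level-3 differences are constant, so h has degree 3.
Fitting a degree-3 polynomial gives h(m) = -2m³ + 6m² + 3m - 5.
Then h(1) = 2.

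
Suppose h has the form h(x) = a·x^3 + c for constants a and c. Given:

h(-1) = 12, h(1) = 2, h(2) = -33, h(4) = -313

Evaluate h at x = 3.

From h(-1) = 12 and h(1) = 2: -1a + c = 12 and 1a + c = 2.
Subtracting: 2a = -10, so a = -5; then c = 12 − (-5)·(-1) = 7.
So h(x) = -5x³ + 7, and h(3) = -128.

-128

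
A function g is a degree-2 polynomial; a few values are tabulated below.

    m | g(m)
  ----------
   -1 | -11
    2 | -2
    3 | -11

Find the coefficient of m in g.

6

Write g(m) = am² + bm + c; the 3 given values yield a linear system in the 3 coefficients.
Solving, g(m) = -3m² + 6m - 2.
The coefficient of m is 6.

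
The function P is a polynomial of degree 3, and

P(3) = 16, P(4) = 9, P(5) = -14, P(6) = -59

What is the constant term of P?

Write P(m) = am³ + bm² + cm + d; the 4 given values yield a linear system in the 4 coefficients.
Solving, P(m) = -m³ + 4m² + 2m + 1.
The constant term is P(0) = 1.

1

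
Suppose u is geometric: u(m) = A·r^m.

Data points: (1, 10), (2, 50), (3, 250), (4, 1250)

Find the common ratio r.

Consecutive ratio: 50/10 = 5, and 250/50 = 5, so r = 5.
Then A·5^1 = 10 gives A = 2, and u(m) = 2·5^m.

5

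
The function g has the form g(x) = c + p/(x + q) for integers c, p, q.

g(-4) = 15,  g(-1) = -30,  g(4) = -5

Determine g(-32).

1

(g(x) − c)(x + q) = p for each data point; the three points give a linear system in c and q, then p follows.
Solving: c = 0, q = 2, p = -30, so g(x) = -30/(x + 2).
Then g(-32) = 0 − 30/(-30) = 1.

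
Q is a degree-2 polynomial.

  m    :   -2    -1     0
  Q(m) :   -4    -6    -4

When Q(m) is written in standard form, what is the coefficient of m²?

Write Q(m) = am² + bm + c; the 3 given values yield a linear system in the 3 coefficients.
Solving, Q(m) = 2m² + 4m - 4.
The coefficient of m² is 2.

2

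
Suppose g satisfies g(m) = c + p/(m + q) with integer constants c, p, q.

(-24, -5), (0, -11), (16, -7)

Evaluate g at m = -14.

(g(m) − c)(m + q) = p for each data point; the three points give a linear system in c and q, then p follows.
Solving: c = -6, q = 4, p = -20, so g(m) = -6 − 20/(m + 4).
Then g(-14) = -6 − 20/(-10) = -4.

-4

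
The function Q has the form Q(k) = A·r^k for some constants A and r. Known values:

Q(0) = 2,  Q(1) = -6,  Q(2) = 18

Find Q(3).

Consecutive ratio: -6/2 = -3, and 18/(-6) = -3, so r = -3.
Then A·(-3)^0 = 2 gives A = 2, and Q(k) = 2·(-3)^k.
Q(3) = 2·(-3)^3 = -54.

-54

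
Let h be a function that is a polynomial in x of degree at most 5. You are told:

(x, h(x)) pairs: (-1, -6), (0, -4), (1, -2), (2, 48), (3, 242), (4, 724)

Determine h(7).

Write h(x) = ax^5 + bx^4 + cx³ + dx² + ex + p; the 6 given values yield a linear system in the 6 coefficients.
Solving, the leading coefficient vanishes, and h(x) = 2x^4 + 4x³ - 2x² - 2x - 4.
Then h(7) = 6058.

6058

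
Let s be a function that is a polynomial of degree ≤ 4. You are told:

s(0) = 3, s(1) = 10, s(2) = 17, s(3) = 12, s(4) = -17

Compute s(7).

-368

Write s(x) = ax^4 + bx³ + cx² + dx + e; the 5 given values yield a linear system in the 5 coefficients.
Solving, the leading coefficient vanishes, and s(x) = -2x³ + 6x² + 3x + 3.
Then s(7) = -368.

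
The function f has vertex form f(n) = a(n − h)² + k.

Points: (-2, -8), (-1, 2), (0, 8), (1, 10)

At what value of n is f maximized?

1

First differences 10, 6, 2; second difference -4 = 2a, so a = -2.
Expanding, the n-coefficient is −2ah = 4h; matching it to the data gives h = 1, and then k = 10.
So f(n) = -2(n − 1)² + 10.
Hence h = 1.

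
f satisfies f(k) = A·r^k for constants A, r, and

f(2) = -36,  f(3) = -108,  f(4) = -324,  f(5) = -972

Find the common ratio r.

3

Consecutive ratio: -108/(-36) = 3, and -324/(-108) = 3, so r = 3.
Then A·3^2 = -36 gives A = -4, and f(k) = -4·3^k.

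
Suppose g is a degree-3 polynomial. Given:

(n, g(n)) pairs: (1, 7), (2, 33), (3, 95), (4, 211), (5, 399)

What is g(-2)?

-35

Write g(n) = an³ + bn² + cn + d; the 5 given values yield a linear system in the 4 coefficients.
Solving, g(n) = 3n³ + 5n - 1.
Then g(-2) = -35.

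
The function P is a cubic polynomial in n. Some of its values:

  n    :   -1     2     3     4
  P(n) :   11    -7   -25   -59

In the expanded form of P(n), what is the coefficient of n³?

Write P(n) = an³ + bn² + cn + d; the 4 given values yield a linear system in the 4 coefficients.
Solving, P(n) = -n³ + n² - 4n + 5.
The coefficient of n³ is -1.

-1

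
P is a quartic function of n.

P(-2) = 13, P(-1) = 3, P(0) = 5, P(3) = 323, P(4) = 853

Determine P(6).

3629

Write P(n) = an^4 + bn³ + cn² + dn + e; the 5 given values yield a linear system in the 5 coefficients.
Solving, P(n) = 2n^4 + 4n³ + 4n² + 4n + 5.
Then P(6) = 3629.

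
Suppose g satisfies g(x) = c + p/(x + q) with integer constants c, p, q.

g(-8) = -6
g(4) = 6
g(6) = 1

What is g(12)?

-2

(g(x) − c)(x + q) = p for each data point; the three points give a linear system in c and q, then p follows.
Solving: c = -4, q = -2, p = 20, so g(x) = -4 + 20/(x − 2).
Then g(12) = -4 + 20/10 = -2.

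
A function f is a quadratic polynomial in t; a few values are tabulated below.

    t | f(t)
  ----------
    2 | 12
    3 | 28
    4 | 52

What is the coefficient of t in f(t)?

-4

Write f(t) = at² + bt + c; the 3 given values yield a linear system in the 3 coefficients.
Solving, f(t) = 4t² - 4t + 4.
The coefficient of t is -4.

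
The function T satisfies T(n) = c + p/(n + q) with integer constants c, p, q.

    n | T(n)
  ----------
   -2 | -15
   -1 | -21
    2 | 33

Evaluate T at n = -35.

-4

(T(n) − c)(n + q) = p for each data point; the three points give a linear system in c and q, then p follows.
Solving: c = -3, q = -1, p = 36, so T(n) = -3 + 36/(n − 1).
Then T(-35) = -3 + 36/(-36) = -4.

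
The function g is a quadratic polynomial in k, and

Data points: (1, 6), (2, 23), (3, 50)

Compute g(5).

Write g(k) = ak² + bk + c; the 3 given values yield a linear system in the 3 coefficients.
Solving, g(k) = 5k² + 2k - 1.
Then g(5) = 134.

134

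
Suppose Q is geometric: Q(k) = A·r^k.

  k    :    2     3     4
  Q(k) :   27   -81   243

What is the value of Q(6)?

2187

Consecutive ratio: -81/27 = -3, and 243/(-81) = -3, so r = -3.
Then A·(-3)^2 = 27 gives A = 3, and Q(k) = 3·(-3)^k.
Q(6) = 3·(-3)^6 = 2187.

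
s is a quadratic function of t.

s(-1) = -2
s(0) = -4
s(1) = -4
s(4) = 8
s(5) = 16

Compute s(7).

Write s(t) = at² + bt + c; the 5 given values yield a linear system in the 3 coefficients.
Solving, s(t) = t² - t - 4.
Then s(7) = 38.

38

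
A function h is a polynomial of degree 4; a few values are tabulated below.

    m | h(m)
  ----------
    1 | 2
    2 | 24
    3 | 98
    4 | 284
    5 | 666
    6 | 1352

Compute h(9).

Write h(m) = am^4 + bm³ + cm² + dm + e; the 6 given values yield a linear system in the 5 coefficients.
Solving, h(m) = m^4 + m² + 4m - 4.
Then h(9) = 6674.

6674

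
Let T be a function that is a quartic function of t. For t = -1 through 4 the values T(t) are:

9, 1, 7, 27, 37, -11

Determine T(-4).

Write T(t) = at^4 + bt³ + ct² + dt + e; the 6 given values yield a linear system in the 5 coefficients.
Solving, T(t) = -t^4 + 2t³ + 8t² - 3t + 1.
Then T(-4) = -243.

-243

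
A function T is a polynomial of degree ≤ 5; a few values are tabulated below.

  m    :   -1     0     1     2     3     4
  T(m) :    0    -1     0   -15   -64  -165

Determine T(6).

Write T(m) = am^5 + bm^4 + cm³ + dm² + em + p; the 6 given values yield a linear system in the 6 coefficients.
Solving, the top 2 coefficients vanish, and T(m) = -3m³ + m² + 3m - 1.
Then T(6) = -595.

-595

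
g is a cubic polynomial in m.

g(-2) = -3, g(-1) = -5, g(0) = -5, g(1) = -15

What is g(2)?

-47

Write g(m) = am³ + bm² + cm + d; the 4 given values yield a linear system in the 4 coefficients.
Solving, g(m) = -2m³ - 5m² - 3m - 5.
Then g(2) = -47.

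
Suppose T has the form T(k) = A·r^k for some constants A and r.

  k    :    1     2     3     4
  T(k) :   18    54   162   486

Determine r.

Consecutive ratio: 54/18 = 3, and 162/54 = 3, so r = 3.
Then A·3^1 = 18 gives A = 6, and T(k) = 6·3^k.

3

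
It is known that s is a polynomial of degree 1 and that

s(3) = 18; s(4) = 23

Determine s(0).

Write s(x) = ax + b; the 2 given values yield a linear system in the 2 coefficients.
Solving, s(x) = 5x + 3.
Then s(0) = 3.

3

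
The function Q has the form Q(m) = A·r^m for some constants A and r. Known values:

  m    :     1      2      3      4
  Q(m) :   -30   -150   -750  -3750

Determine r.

Consecutive ratio: -150/(-30) = 5, and -750/(-150) = 5, so r = 5.
Then A·5^1 = -30 gives A = -6, and Q(m) = -6·5^m.

5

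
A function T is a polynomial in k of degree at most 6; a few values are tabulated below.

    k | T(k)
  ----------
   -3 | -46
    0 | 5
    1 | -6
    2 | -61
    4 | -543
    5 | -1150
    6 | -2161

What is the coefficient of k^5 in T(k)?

Write T(k) = ak^6 + bk^5 + ck^4 + dk³ + ek² + pk + q; the 7 given values yield a linear system in the 7 coefficients.
Solving, the top 2 coefficients vanish, and T(k) = -k^4 - 3k³ - 6k² - k + 5.
The coefficient of k^5 is 0.

0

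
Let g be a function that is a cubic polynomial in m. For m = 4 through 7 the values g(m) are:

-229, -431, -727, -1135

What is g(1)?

Write g(m) = am³ + bm² + cm + d; the 4 given values yield a linear system in the 4 coefficients.
Solving, g(m) = -3m³ - 2m² - m - 1.
Then g(1) = -7.

-7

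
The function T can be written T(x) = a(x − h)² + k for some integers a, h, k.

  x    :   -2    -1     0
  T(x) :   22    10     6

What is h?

0

First differences -12, -4; second difference 8 = 2a, so a = 4.
Expanding, the x-coefficient is −2ah = -8h; matching it to the data gives h = 0, and then k = 6.
So T(x) = 4(x + 0)² + 6.
Hence h = 0.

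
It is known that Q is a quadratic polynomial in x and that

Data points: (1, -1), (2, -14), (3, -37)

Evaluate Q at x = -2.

Write Q(x) = ax² + bx + c; the 3 given values yield a linear system in the 3 coefficients.
Solving, Q(x) = -5x² + 2x + 2.
Then Q(-2) = -22.

-22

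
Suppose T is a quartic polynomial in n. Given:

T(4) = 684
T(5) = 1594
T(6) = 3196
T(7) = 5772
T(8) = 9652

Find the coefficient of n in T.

Write T(n) = an^4 + bn³ + cn² + dn + e; the 5 given values yield a linear system in the 5 coefficients.
Solving, T(n) = 2n^4 + 3n³ - n² - 2n + 4.
The coefficient of n is -2.

-2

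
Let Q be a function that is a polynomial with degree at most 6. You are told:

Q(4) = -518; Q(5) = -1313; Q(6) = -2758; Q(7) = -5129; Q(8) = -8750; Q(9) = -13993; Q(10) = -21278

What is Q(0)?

2

Write Q(x) = ax^6 + bx^5 + cx^4 + dx³ + ex² + px + q; the 7 given values yield a linear system in the 7 coefficients.
Solving, the top 2 coefficients vanish, and Q(x) = -2x^4 - 2x³ + 7x² + 2x + 2.
The constant term is Q(0) = 2.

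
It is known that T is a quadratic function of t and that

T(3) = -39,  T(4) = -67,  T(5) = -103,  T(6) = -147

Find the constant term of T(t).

First differences: -28, -36, -44. Second differences: -8, -8.
Level-2 differences are constant, so T has degree 2.
Fitting a degree-2 polynomial gives T(t) = -4t² - 3.
The constant term is T(0) = -3.

-3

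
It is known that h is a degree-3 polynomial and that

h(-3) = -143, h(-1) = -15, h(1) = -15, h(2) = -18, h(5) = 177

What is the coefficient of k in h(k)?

-3

Write h(k) = ak³ + bk² + ck + d; the 5 given values yield a linear system in the 4 coefficients.
Solving, h(k) = 3k³ - 7k² - 3k - 8.
The coefficient of k is -3.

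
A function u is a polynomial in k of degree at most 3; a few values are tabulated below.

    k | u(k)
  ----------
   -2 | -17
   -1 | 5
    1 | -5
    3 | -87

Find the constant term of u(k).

Write u(k) = ak³ + bk² + ck + d; the 4 given values yield a linear system in the 4 coefficients.
Solving, the leading coefficient vanishes, and u(k) = -9k² - 5k + 9.
The constant term is u(0) = 9.

9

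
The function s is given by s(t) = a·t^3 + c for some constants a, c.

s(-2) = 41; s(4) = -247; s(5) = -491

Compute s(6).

-855

From s(-2) = 41 and s(4) = -247: -8a + c = 41 and 64a + c = -247.
Subtracting: 72a = -288, so a = -4; then c = 41 − (-4)·(-8) = 9.
So s(t) = -4t³ + 9, and s(6) = -855.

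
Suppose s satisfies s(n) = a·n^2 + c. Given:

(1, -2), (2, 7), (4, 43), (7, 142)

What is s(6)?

103

From s(1) = -2 and s(2) = 7: 1a + c = -2 and 4a + c = 7.
Subtracting: 3a = 9, so a = 3; then c = -2 − 3·1 = -5.
So s(n) = 3n² − 5, and s(6) = 103.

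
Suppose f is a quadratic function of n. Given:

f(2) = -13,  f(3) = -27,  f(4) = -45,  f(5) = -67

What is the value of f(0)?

First differences: -14, -18, -22. Second differences: -4, -4.
Level-2 differences are constant, so f has degree 2.
Fitting a degree-2 polynomial gives f(n) = -2n² - 4n + 3.
Then f(0) = 3.

3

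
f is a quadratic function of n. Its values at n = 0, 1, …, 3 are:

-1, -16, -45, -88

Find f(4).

First differences: -15, -29, -43. Second differences: -14, -14.
Level-2 differences are constant, so f has degree 2.
Fitting a degree-2 polynomial gives f(n) = -7n² - 8n - 1.
Then f(4) = -145.

-145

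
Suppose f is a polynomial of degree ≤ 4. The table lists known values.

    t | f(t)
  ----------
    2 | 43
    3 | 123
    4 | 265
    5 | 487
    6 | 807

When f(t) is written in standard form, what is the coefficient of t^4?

0

First differences: 80, 142, 222, 320. Second differences: 62, 80, 98. Third differences: 18, 18.
Level-3 differences are constant, so f has degree 3.
Fitting a degree-3 polynomial gives f(t) = 3t³ + 4t² + 3t - 3.
The coefficient of t^4 is 0.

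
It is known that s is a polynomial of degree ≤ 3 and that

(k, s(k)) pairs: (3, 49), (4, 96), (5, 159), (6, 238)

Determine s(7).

333

Write s(k) = ak³ + bk² + ck + d; the 4 given values yield a linear system in the 4 coefficients.
Solving, the leading coefficient vanishes, and s(k) = 8k² - 9k + 4.
Then s(7) = 333.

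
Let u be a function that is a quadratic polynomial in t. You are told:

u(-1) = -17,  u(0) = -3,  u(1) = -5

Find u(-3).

Write u(t) = at² + bt + c; the 3 given values yield a linear system in the 3 coefficients.
Solving, u(t) = -8t² + 6t - 3.
Then u(-3) = -93.

-93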